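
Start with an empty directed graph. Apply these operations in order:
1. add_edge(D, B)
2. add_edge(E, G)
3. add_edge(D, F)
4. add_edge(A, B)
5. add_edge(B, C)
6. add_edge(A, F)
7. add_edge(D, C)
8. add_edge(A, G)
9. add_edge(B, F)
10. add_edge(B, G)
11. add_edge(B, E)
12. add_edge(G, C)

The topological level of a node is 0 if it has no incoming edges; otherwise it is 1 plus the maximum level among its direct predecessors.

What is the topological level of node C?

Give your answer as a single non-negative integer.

Op 1: add_edge(D, B). Edges now: 1
Op 2: add_edge(E, G). Edges now: 2
Op 3: add_edge(D, F). Edges now: 3
Op 4: add_edge(A, B). Edges now: 4
Op 5: add_edge(B, C). Edges now: 5
Op 6: add_edge(A, F). Edges now: 6
Op 7: add_edge(D, C). Edges now: 7
Op 8: add_edge(A, G). Edges now: 8
Op 9: add_edge(B, F). Edges now: 9
Op 10: add_edge(B, G). Edges now: 10
Op 11: add_edge(B, E). Edges now: 11
Op 12: add_edge(G, C). Edges now: 12
Compute levels (Kahn BFS):
  sources (in-degree 0): A, D
  process A: level=0
    A->B: in-degree(B)=1, level(B)>=1
    A->F: in-degree(F)=2, level(F)>=1
    A->G: in-degree(G)=2, level(G)>=1
  process D: level=0
    D->B: in-degree(B)=0, level(B)=1, enqueue
    D->C: in-degree(C)=2, level(C)>=1
    D->F: in-degree(F)=1, level(F)>=1
  process B: level=1
    B->C: in-degree(C)=1, level(C)>=2
    B->E: in-degree(E)=0, level(E)=2, enqueue
    B->F: in-degree(F)=0, level(F)=2, enqueue
    B->G: in-degree(G)=1, level(G)>=2
  process E: level=2
    E->G: in-degree(G)=0, level(G)=3, enqueue
  process F: level=2
  process G: level=3
    G->C: in-degree(C)=0, level(C)=4, enqueue
  process C: level=4
All levels: A:0, B:1, C:4, D:0, E:2, F:2, G:3
level(C) = 4

Answer: 4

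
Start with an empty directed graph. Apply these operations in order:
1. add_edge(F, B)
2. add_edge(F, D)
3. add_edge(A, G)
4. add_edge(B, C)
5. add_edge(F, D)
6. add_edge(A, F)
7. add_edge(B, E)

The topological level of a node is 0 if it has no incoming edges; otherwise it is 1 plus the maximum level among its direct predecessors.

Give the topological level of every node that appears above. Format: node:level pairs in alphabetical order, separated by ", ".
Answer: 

Op 1: add_edge(F, B). Edges now: 1
Op 2: add_edge(F, D). Edges now: 2
Op 3: add_edge(A, G). Edges now: 3
Op 4: add_edge(B, C). Edges now: 4
Op 5: add_edge(F, D) (duplicate, no change). Edges now: 4
Op 6: add_edge(A, F). Edges now: 5
Op 7: add_edge(B, E). Edges now: 6
Compute levels (Kahn BFS):
  sources (in-degree 0): A
  process A: level=0
    A->F: in-degree(F)=0, level(F)=1, enqueue
    A->G: in-degree(G)=0, level(G)=1, enqueue
  process F: level=1
    F->B: in-degree(B)=0, level(B)=2, enqueue
    F->D: in-degree(D)=0, level(D)=2, enqueue
  process G: level=1
  process B: level=2
    B->C: in-degree(C)=0, level(C)=3, enqueue
    B->E: in-degree(E)=0, level(E)=3, enqueue
  process D: level=2
  process C: level=3
  process E: level=3
All levels: A:0, B:2, C:3, D:2, E:3, F:1, G:1

Answer: A:0, B:2, C:3, D:2, E:3, F:1, G:1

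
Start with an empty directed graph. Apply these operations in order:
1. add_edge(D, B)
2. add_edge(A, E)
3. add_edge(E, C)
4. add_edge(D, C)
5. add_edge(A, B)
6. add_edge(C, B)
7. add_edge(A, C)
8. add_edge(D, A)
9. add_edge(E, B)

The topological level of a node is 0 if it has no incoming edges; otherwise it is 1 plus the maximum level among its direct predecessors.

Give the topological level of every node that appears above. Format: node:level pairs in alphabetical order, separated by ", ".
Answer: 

Answer: A:1, B:4, C:3, D:0, E:2

Derivation:
Op 1: add_edge(D, B). Edges now: 1
Op 2: add_edge(A, E). Edges now: 2
Op 3: add_edge(E, C). Edges now: 3
Op 4: add_edge(D, C). Edges now: 4
Op 5: add_edge(A, B). Edges now: 5
Op 6: add_edge(C, B). Edges now: 6
Op 7: add_edge(A, C). Edges now: 7
Op 8: add_edge(D, A). Edges now: 8
Op 9: add_edge(E, B). Edges now: 9
Compute levels (Kahn BFS):
  sources (in-degree 0): D
  process D: level=0
    D->A: in-degree(A)=0, level(A)=1, enqueue
    D->B: in-degree(B)=3, level(B)>=1
    D->C: in-degree(C)=2, level(C)>=1
  process A: level=1
    A->B: in-degree(B)=2, level(B)>=2
    A->C: in-degree(C)=1, level(C)>=2
    A->E: in-degree(E)=0, level(E)=2, enqueue
  process E: level=2
    E->B: in-degree(B)=1, level(B)>=3
    E->C: in-degree(C)=0, level(C)=3, enqueue
  process C: level=3
    C->B: in-degree(B)=0, level(B)=4, enqueue
  process B: level=4
All levels: A:1, B:4, C:3, D:0, E:2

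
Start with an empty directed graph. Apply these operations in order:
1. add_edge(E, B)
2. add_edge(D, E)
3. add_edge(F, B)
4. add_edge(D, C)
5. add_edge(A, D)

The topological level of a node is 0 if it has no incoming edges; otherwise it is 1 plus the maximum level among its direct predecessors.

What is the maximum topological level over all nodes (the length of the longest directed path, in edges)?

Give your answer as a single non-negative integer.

Op 1: add_edge(E, B). Edges now: 1
Op 2: add_edge(D, E). Edges now: 2
Op 3: add_edge(F, B). Edges now: 3
Op 4: add_edge(D, C). Edges now: 4
Op 5: add_edge(A, D). Edges now: 5
Compute levels (Kahn BFS):
  sources (in-degree 0): A, F
  process A: level=0
    A->D: in-degree(D)=0, level(D)=1, enqueue
  process F: level=0
    F->B: in-degree(B)=1, level(B)>=1
  process D: level=1
    D->C: in-degree(C)=0, level(C)=2, enqueue
    D->E: in-degree(E)=0, level(E)=2, enqueue
  process C: level=2
  process E: level=2
    E->B: in-degree(B)=0, level(B)=3, enqueue
  process B: level=3
All levels: A:0, B:3, C:2, D:1, E:2, F:0
max level = 3

Answer: 3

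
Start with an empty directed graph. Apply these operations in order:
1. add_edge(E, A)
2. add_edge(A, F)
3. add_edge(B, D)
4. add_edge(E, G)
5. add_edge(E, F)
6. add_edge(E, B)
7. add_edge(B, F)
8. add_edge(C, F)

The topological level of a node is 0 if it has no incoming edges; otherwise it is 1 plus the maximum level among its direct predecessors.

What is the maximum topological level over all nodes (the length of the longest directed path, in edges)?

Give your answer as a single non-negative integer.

Answer: 2

Derivation:
Op 1: add_edge(E, A). Edges now: 1
Op 2: add_edge(A, F). Edges now: 2
Op 3: add_edge(B, D). Edges now: 3
Op 4: add_edge(E, G). Edges now: 4
Op 5: add_edge(E, F). Edges now: 5
Op 6: add_edge(E, B). Edges now: 6
Op 7: add_edge(B, F). Edges now: 7
Op 8: add_edge(C, F). Edges now: 8
Compute levels (Kahn BFS):
  sources (in-degree 0): C, E
  process C: level=0
    C->F: in-degree(F)=3, level(F)>=1
  process E: level=0
    E->A: in-degree(A)=0, level(A)=1, enqueue
    E->B: in-degree(B)=0, level(B)=1, enqueue
    E->F: in-degree(F)=2, level(F)>=1
    E->G: in-degree(G)=0, level(G)=1, enqueue
  process A: level=1
    A->F: in-degree(F)=1, level(F)>=2
  process B: level=1
    B->D: in-degree(D)=0, level(D)=2, enqueue
    B->F: in-degree(F)=0, level(F)=2, enqueue
  process G: level=1
  process D: level=2
  process F: level=2
All levels: A:1, B:1, C:0, D:2, E:0, F:2, G:1
max level = 2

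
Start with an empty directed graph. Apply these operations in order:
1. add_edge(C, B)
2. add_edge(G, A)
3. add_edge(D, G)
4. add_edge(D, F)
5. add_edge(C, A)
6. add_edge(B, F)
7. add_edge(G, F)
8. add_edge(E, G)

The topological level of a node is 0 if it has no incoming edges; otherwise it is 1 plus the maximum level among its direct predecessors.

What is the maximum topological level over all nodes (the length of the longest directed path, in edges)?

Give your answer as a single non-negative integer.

Op 1: add_edge(C, B). Edges now: 1
Op 2: add_edge(G, A). Edges now: 2
Op 3: add_edge(D, G). Edges now: 3
Op 4: add_edge(D, F). Edges now: 4
Op 5: add_edge(C, A). Edges now: 5
Op 6: add_edge(B, F). Edges now: 6
Op 7: add_edge(G, F). Edges now: 7
Op 8: add_edge(E, G). Edges now: 8
Compute levels (Kahn BFS):
  sources (in-degree 0): C, D, E
  process C: level=0
    C->A: in-degree(A)=1, level(A)>=1
    C->B: in-degree(B)=0, level(B)=1, enqueue
  process D: level=0
    D->F: in-degree(F)=2, level(F)>=1
    D->G: in-degree(G)=1, level(G)>=1
  process E: level=0
    E->G: in-degree(G)=0, level(G)=1, enqueue
  process B: level=1
    B->F: in-degree(F)=1, level(F)>=2
  process G: level=1
    G->A: in-degree(A)=0, level(A)=2, enqueue
    G->F: in-degree(F)=0, level(F)=2, enqueue
  process A: level=2
  process F: level=2
All levels: A:2, B:1, C:0, D:0, E:0, F:2, G:1
max level = 2

Answer: 2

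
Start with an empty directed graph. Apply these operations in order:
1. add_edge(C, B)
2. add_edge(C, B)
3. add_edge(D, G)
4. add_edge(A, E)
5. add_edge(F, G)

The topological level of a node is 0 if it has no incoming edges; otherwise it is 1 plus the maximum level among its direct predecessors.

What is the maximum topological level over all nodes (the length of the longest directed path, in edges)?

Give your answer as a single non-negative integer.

Op 1: add_edge(C, B). Edges now: 1
Op 2: add_edge(C, B) (duplicate, no change). Edges now: 1
Op 3: add_edge(D, G). Edges now: 2
Op 4: add_edge(A, E). Edges now: 3
Op 5: add_edge(F, G). Edges now: 4
Compute levels (Kahn BFS):
  sources (in-degree 0): A, C, D, F
  process A: level=0
    A->E: in-degree(E)=0, level(E)=1, enqueue
  process C: level=0
    C->B: in-degree(B)=0, level(B)=1, enqueue
  process D: level=0
    D->G: in-degree(G)=1, level(G)>=1
  process F: level=0
    F->G: in-degree(G)=0, level(G)=1, enqueue
  process E: level=1
  process B: level=1
  process G: level=1
All levels: A:0, B:1, C:0, D:0, E:1, F:0, G:1
max level = 1

Answer: 1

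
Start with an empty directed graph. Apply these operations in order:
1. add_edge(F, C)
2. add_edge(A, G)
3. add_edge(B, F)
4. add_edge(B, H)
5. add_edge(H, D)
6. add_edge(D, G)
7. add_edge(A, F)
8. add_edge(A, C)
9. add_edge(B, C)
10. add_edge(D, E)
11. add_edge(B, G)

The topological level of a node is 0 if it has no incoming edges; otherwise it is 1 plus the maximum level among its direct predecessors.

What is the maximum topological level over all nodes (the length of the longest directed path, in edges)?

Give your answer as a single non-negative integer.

Answer: 3

Derivation:
Op 1: add_edge(F, C). Edges now: 1
Op 2: add_edge(A, G). Edges now: 2
Op 3: add_edge(B, F). Edges now: 3
Op 4: add_edge(B, H). Edges now: 4
Op 5: add_edge(H, D). Edges now: 5
Op 6: add_edge(D, G). Edges now: 6
Op 7: add_edge(A, F). Edges now: 7
Op 8: add_edge(A, C). Edges now: 8
Op 9: add_edge(B, C). Edges now: 9
Op 10: add_edge(D, E). Edges now: 10
Op 11: add_edge(B, G). Edges now: 11
Compute levels (Kahn BFS):
  sources (in-degree 0): A, B
  process A: level=0
    A->C: in-degree(C)=2, level(C)>=1
    A->F: in-degree(F)=1, level(F)>=1
    A->G: in-degree(G)=2, level(G)>=1
  process B: level=0
    B->C: in-degree(C)=1, level(C)>=1
    B->F: in-degree(F)=0, level(F)=1, enqueue
    B->G: in-degree(G)=1, level(G)>=1
    B->H: in-degree(H)=0, level(H)=1, enqueue
  process F: level=1
    F->C: in-degree(C)=0, level(C)=2, enqueue
  process H: level=1
    H->D: in-degree(D)=0, level(D)=2, enqueue
  process C: level=2
  process D: level=2
    D->E: in-degree(E)=0, level(E)=3, enqueue
    D->G: in-degree(G)=0, level(G)=3, enqueue
  process E: level=3
  process G: level=3
All levels: A:0, B:0, C:2, D:2, E:3, F:1, G:3, H:1
max level = 3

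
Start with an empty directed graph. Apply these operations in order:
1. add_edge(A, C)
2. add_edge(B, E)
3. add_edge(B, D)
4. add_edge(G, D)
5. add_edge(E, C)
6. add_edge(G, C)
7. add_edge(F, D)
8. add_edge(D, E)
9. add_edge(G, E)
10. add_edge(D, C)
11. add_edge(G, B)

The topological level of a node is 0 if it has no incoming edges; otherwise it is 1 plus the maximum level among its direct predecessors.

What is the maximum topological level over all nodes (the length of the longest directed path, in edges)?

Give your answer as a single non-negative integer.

Answer: 4

Derivation:
Op 1: add_edge(A, C). Edges now: 1
Op 2: add_edge(B, E). Edges now: 2
Op 3: add_edge(B, D). Edges now: 3
Op 4: add_edge(G, D). Edges now: 4
Op 5: add_edge(E, C). Edges now: 5
Op 6: add_edge(G, C). Edges now: 6
Op 7: add_edge(F, D). Edges now: 7
Op 8: add_edge(D, E). Edges now: 8
Op 9: add_edge(G, E). Edges now: 9
Op 10: add_edge(D, C). Edges now: 10
Op 11: add_edge(G, B). Edges now: 11
Compute levels (Kahn BFS):
  sources (in-degree 0): A, F, G
  process A: level=0
    A->C: in-degree(C)=3, level(C)>=1
  process F: level=0
    F->D: in-degree(D)=2, level(D)>=1
  process G: level=0
    G->B: in-degree(B)=0, level(B)=1, enqueue
    G->C: in-degree(C)=2, level(C)>=1
    G->D: in-degree(D)=1, level(D)>=1
    G->E: in-degree(E)=2, level(E)>=1
  process B: level=1
    B->D: in-degree(D)=0, level(D)=2, enqueue
    B->E: in-degree(E)=1, level(E)>=2
  process D: level=2
    D->C: in-degree(C)=1, level(C)>=3
    D->E: in-degree(E)=0, level(E)=3, enqueue
  process E: level=3
    E->C: in-degree(C)=0, level(C)=4, enqueue
  process C: level=4
All levels: A:0, B:1, C:4, D:2, E:3, F:0, G:0
max level = 4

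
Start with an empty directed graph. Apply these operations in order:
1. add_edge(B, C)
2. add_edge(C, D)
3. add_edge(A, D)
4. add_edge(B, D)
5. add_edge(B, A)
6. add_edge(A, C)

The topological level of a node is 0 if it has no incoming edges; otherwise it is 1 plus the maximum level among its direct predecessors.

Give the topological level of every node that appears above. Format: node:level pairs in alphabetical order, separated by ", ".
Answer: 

Op 1: add_edge(B, C). Edges now: 1
Op 2: add_edge(C, D). Edges now: 2
Op 3: add_edge(A, D). Edges now: 3
Op 4: add_edge(B, D). Edges now: 4
Op 5: add_edge(B, A). Edges now: 5
Op 6: add_edge(A, C). Edges now: 6
Compute levels (Kahn BFS):
  sources (in-degree 0): B
  process B: level=0
    B->A: in-degree(A)=0, level(A)=1, enqueue
    B->C: in-degree(C)=1, level(C)>=1
    B->D: in-degree(D)=2, level(D)>=1
  process A: level=1
    A->C: in-degree(C)=0, level(C)=2, enqueue
    A->D: in-degree(D)=1, level(D)>=2
  process C: level=2
    C->D: in-degree(D)=0, level(D)=3, enqueue
  process D: level=3
All levels: A:1, B:0, C:2, D:3

Answer: A:1, B:0, C:2, D:3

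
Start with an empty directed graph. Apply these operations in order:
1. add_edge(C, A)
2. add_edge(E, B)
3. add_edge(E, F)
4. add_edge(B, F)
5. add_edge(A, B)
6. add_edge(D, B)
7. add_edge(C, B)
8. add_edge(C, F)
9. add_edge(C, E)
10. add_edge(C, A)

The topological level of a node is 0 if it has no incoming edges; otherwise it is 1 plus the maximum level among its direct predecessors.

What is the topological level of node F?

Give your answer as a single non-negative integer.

Answer: 3

Derivation:
Op 1: add_edge(C, A). Edges now: 1
Op 2: add_edge(E, B). Edges now: 2
Op 3: add_edge(E, F). Edges now: 3
Op 4: add_edge(B, F). Edges now: 4
Op 5: add_edge(A, B). Edges now: 5
Op 6: add_edge(D, B). Edges now: 6
Op 7: add_edge(C, B). Edges now: 7
Op 8: add_edge(C, F). Edges now: 8
Op 9: add_edge(C, E). Edges now: 9
Op 10: add_edge(C, A) (duplicate, no change). Edges now: 9
Compute levels (Kahn BFS):
  sources (in-degree 0): C, D
  process C: level=0
    C->A: in-degree(A)=0, level(A)=1, enqueue
    C->B: in-degree(B)=3, level(B)>=1
    C->E: in-degree(E)=0, level(E)=1, enqueue
    C->F: in-degree(F)=2, level(F)>=1
  process D: level=0
    D->B: in-degree(B)=2, level(B)>=1
  process A: level=1
    A->B: in-degree(B)=1, level(B)>=2
  process E: level=1
    E->B: in-degree(B)=0, level(B)=2, enqueue
    E->F: in-degree(F)=1, level(F)>=2
  process B: level=2
    B->F: in-degree(F)=0, level(F)=3, enqueue
  process F: level=3
All levels: A:1, B:2, C:0, D:0, E:1, F:3
level(F) = 3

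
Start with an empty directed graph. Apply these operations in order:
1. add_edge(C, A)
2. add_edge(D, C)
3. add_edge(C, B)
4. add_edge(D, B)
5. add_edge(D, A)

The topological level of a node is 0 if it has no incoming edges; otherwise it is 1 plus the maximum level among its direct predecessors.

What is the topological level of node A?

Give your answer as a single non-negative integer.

Op 1: add_edge(C, A). Edges now: 1
Op 2: add_edge(D, C). Edges now: 2
Op 3: add_edge(C, B). Edges now: 3
Op 4: add_edge(D, B). Edges now: 4
Op 5: add_edge(D, A). Edges now: 5
Compute levels (Kahn BFS):
  sources (in-degree 0): D
  process D: level=0
    D->A: in-degree(A)=1, level(A)>=1
    D->B: in-degree(B)=1, level(B)>=1
    D->C: in-degree(C)=0, level(C)=1, enqueue
  process C: level=1
    C->A: in-degree(A)=0, level(A)=2, enqueue
    C->B: in-degree(B)=0, level(B)=2, enqueue
  process A: level=2
  process B: level=2
All levels: A:2, B:2, C:1, D:0
level(A) = 2

Answer: 2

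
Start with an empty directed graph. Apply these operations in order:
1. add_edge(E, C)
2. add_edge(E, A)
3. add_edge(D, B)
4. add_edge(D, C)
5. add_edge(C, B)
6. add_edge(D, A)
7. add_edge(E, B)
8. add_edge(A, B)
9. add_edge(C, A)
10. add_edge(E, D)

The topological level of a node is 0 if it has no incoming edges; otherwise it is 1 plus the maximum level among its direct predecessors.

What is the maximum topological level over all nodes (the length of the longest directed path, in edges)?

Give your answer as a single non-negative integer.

Op 1: add_edge(E, C). Edges now: 1
Op 2: add_edge(E, A). Edges now: 2
Op 3: add_edge(D, B). Edges now: 3
Op 4: add_edge(D, C). Edges now: 4
Op 5: add_edge(C, B). Edges now: 5
Op 6: add_edge(D, A). Edges now: 6
Op 7: add_edge(E, B). Edges now: 7
Op 8: add_edge(A, B). Edges now: 8
Op 9: add_edge(C, A). Edges now: 9
Op 10: add_edge(E, D). Edges now: 10
Compute levels (Kahn BFS):
  sources (in-degree 0): E
  process E: level=0
    E->A: in-degree(A)=2, level(A)>=1
    E->B: in-degree(B)=3, level(B)>=1
    E->C: in-degree(C)=1, level(C)>=1
    E->D: in-degree(D)=0, level(D)=1, enqueue
  process D: level=1
    D->A: in-degree(A)=1, level(A)>=2
    D->B: in-degree(B)=2, level(B)>=2
    D->C: in-degree(C)=0, level(C)=2, enqueue
  process C: level=2
    C->A: in-degree(A)=0, level(A)=3, enqueue
    C->B: in-degree(B)=1, level(B)>=3
  process A: level=3
    A->B: in-degree(B)=0, level(B)=4, enqueue
  process B: level=4
All levels: A:3, B:4, C:2, D:1, E:0
max level = 4

Answer: 4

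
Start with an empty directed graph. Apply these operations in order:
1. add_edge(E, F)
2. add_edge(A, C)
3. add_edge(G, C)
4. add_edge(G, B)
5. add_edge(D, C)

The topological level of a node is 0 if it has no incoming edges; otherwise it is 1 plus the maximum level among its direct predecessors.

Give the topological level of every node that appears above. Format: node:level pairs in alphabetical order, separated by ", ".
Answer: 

Op 1: add_edge(E, F). Edges now: 1
Op 2: add_edge(A, C). Edges now: 2
Op 3: add_edge(G, C). Edges now: 3
Op 4: add_edge(G, B). Edges now: 4
Op 5: add_edge(D, C). Edges now: 5
Compute levels (Kahn BFS):
  sources (in-degree 0): A, D, E, G
  process A: level=0
    A->C: in-degree(C)=2, level(C)>=1
  process D: level=0
    D->C: in-degree(C)=1, level(C)>=1
  process E: level=0
    E->F: in-degree(F)=0, level(F)=1, enqueue
  process G: level=0
    G->B: in-degree(B)=0, level(B)=1, enqueue
    G->C: in-degree(C)=0, level(C)=1, enqueue
  process F: level=1
  process B: level=1
  process C: level=1
All levels: A:0, B:1, C:1, D:0, E:0, F:1, G:0

Answer: A:0, B:1, C:1, D:0, E:0, F:1, G:0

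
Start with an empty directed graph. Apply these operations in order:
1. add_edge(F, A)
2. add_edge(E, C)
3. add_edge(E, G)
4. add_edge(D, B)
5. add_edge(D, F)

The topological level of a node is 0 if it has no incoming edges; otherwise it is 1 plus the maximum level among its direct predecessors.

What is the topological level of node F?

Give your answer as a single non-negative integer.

Answer: 1

Derivation:
Op 1: add_edge(F, A). Edges now: 1
Op 2: add_edge(E, C). Edges now: 2
Op 3: add_edge(E, G). Edges now: 3
Op 4: add_edge(D, B). Edges now: 4
Op 5: add_edge(D, F). Edges now: 5
Compute levels (Kahn BFS):
  sources (in-degree 0): D, E
  process D: level=0
    D->B: in-degree(B)=0, level(B)=1, enqueue
    D->F: in-degree(F)=0, level(F)=1, enqueue
  process E: level=0
    E->C: in-degree(C)=0, level(C)=1, enqueue
    E->G: in-degree(G)=0, level(G)=1, enqueue
  process B: level=1
  process F: level=1
    F->A: in-degree(A)=0, level(A)=2, enqueue
  process C: level=1
  process G: level=1
  process A: level=2
All levels: A:2, B:1, C:1, D:0, E:0, F:1, G:1
level(F) = 1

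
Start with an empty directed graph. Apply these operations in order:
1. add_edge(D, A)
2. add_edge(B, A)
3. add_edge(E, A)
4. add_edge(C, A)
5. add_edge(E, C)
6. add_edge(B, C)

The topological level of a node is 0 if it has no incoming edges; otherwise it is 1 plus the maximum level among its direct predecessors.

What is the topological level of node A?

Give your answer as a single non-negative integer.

Answer: 2

Derivation:
Op 1: add_edge(D, A). Edges now: 1
Op 2: add_edge(B, A). Edges now: 2
Op 3: add_edge(E, A). Edges now: 3
Op 4: add_edge(C, A). Edges now: 4
Op 5: add_edge(E, C). Edges now: 5
Op 6: add_edge(B, C). Edges now: 6
Compute levels (Kahn BFS):
  sources (in-degree 0): B, D, E
  process B: level=0
    B->A: in-degree(A)=3, level(A)>=1
    B->C: in-degree(C)=1, level(C)>=1
  process D: level=0
    D->A: in-degree(A)=2, level(A)>=1
  process E: level=0
    E->A: in-degree(A)=1, level(A)>=1
    E->C: in-degree(C)=0, level(C)=1, enqueue
  process C: level=1
    C->A: in-degree(A)=0, level(A)=2, enqueue
  process A: level=2
All levels: A:2, B:0, C:1, D:0, E:0
level(A) = 2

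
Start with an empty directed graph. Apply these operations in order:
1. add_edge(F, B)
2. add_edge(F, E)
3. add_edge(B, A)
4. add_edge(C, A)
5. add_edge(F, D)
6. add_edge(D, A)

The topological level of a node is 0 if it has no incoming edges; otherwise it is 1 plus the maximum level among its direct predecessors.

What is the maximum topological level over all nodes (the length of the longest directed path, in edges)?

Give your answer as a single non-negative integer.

Op 1: add_edge(F, B). Edges now: 1
Op 2: add_edge(F, E). Edges now: 2
Op 3: add_edge(B, A). Edges now: 3
Op 4: add_edge(C, A). Edges now: 4
Op 5: add_edge(F, D). Edges now: 5
Op 6: add_edge(D, A). Edges now: 6
Compute levels (Kahn BFS):
  sources (in-degree 0): C, F
  process C: level=0
    C->A: in-degree(A)=2, level(A)>=1
  process F: level=0
    F->B: in-degree(B)=0, level(B)=1, enqueue
    F->D: in-degree(D)=0, level(D)=1, enqueue
    F->E: in-degree(E)=0, level(E)=1, enqueue
  process B: level=1
    B->A: in-degree(A)=1, level(A)>=2
  process D: level=1
    D->A: in-degree(A)=0, level(A)=2, enqueue
  process E: level=1
  process A: level=2
All levels: A:2, B:1, C:0, D:1, E:1, F:0
max level = 2

Answer: 2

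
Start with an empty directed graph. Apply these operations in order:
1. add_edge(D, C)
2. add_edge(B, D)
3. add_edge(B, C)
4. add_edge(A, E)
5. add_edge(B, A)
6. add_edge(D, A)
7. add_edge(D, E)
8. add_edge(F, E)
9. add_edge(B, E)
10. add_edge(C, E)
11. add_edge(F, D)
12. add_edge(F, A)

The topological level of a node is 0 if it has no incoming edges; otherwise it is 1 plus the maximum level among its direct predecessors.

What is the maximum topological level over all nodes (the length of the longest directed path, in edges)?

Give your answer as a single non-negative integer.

Answer: 3

Derivation:
Op 1: add_edge(D, C). Edges now: 1
Op 2: add_edge(B, D). Edges now: 2
Op 3: add_edge(B, C). Edges now: 3
Op 4: add_edge(A, E). Edges now: 4
Op 5: add_edge(B, A). Edges now: 5
Op 6: add_edge(D, A). Edges now: 6
Op 7: add_edge(D, E). Edges now: 7
Op 8: add_edge(F, E). Edges now: 8
Op 9: add_edge(B, E). Edges now: 9
Op 10: add_edge(C, E). Edges now: 10
Op 11: add_edge(F, D). Edges now: 11
Op 12: add_edge(F, A). Edges now: 12
Compute levels (Kahn BFS):
  sources (in-degree 0): B, F
  process B: level=0
    B->A: in-degree(A)=2, level(A)>=1
    B->C: in-degree(C)=1, level(C)>=1
    B->D: in-degree(D)=1, level(D)>=1
    B->E: in-degree(E)=4, level(E)>=1
  process F: level=0
    F->A: in-degree(A)=1, level(A)>=1
    F->D: in-degree(D)=0, level(D)=1, enqueue
    F->E: in-degree(E)=3, level(E)>=1
  process D: level=1
    D->A: in-degree(A)=0, level(A)=2, enqueue
    D->C: in-degree(C)=0, level(C)=2, enqueue
    D->E: in-degree(E)=2, level(E)>=2
  process A: level=2
    A->E: in-degree(E)=1, level(E)>=3
  process C: level=2
    C->E: in-degree(E)=0, level(E)=3, enqueue
  process E: level=3
All levels: A:2, B:0, C:2, D:1, E:3, F:0
max level = 3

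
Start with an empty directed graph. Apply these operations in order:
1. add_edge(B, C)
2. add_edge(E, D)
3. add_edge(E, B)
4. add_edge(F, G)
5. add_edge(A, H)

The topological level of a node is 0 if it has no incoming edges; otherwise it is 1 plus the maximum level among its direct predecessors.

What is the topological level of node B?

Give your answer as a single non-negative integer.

Op 1: add_edge(B, C). Edges now: 1
Op 2: add_edge(E, D). Edges now: 2
Op 3: add_edge(E, B). Edges now: 3
Op 4: add_edge(F, G). Edges now: 4
Op 5: add_edge(A, H). Edges now: 5
Compute levels (Kahn BFS):
  sources (in-degree 0): A, E, F
  process A: level=0
    A->H: in-degree(H)=0, level(H)=1, enqueue
  process E: level=0
    E->B: in-degree(B)=0, level(B)=1, enqueue
    E->D: in-degree(D)=0, level(D)=1, enqueue
  process F: level=0
    F->G: in-degree(G)=0, level(G)=1, enqueue
  process H: level=1
  process B: level=1
    B->C: in-degree(C)=0, level(C)=2, enqueue
  process D: level=1
  process G: level=1
  process C: level=2
All levels: A:0, B:1, C:2, D:1, E:0, F:0, G:1, H:1
level(B) = 1

Answer: 1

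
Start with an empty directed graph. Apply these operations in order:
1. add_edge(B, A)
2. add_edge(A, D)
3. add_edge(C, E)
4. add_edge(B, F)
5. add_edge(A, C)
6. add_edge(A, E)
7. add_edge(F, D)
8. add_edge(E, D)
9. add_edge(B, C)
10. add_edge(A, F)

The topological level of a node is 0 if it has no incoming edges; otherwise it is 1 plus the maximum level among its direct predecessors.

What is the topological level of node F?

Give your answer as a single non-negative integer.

Op 1: add_edge(B, A). Edges now: 1
Op 2: add_edge(A, D). Edges now: 2
Op 3: add_edge(C, E). Edges now: 3
Op 4: add_edge(B, F). Edges now: 4
Op 5: add_edge(A, C). Edges now: 5
Op 6: add_edge(A, E). Edges now: 6
Op 7: add_edge(F, D). Edges now: 7
Op 8: add_edge(E, D). Edges now: 8
Op 9: add_edge(B, C). Edges now: 9
Op 10: add_edge(A, F). Edges now: 10
Compute levels (Kahn BFS):
  sources (in-degree 0): B
  process B: level=0
    B->A: in-degree(A)=0, level(A)=1, enqueue
    B->C: in-degree(C)=1, level(C)>=1
    B->F: in-degree(F)=1, level(F)>=1
  process A: level=1
    A->C: in-degree(C)=0, level(C)=2, enqueue
    A->D: in-degree(D)=2, level(D)>=2
    A->E: in-degree(E)=1, level(E)>=2
    A->F: in-degree(F)=0, level(F)=2, enqueue
  process C: level=2
    C->E: in-degree(E)=0, level(E)=3, enqueue
  process F: level=2
    F->D: in-degree(D)=1, level(D)>=3
  process E: level=3
    E->D: in-degree(D)=0, level(D)=4, enqueue
  process D: level=4
All levels: A:1, B:0, C:2, D:4, E:3, F:2
level(F) = 2

Answer: 2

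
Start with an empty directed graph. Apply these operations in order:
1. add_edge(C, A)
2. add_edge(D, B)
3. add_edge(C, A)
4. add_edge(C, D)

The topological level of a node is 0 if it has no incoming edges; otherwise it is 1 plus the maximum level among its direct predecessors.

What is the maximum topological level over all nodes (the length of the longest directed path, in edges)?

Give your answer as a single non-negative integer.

Op 1: add_edge(C, A). Edges now: 1
Op 2: add_edge(D, B). Edges now: 2
Op 3: add_edge(C, A) (duplicate, no change). Edges now: 2
Op 4: add_edge(C, D). Edges now: 3
Compute levels (Kahn BFS):
  sources (in-degree 0): C
  process C: level=0
    C->A: in-degree(A)=0, level(A)=1, enqueue
    C->D: in-degree(D)=0, level(D)=1, enqueue
  process A: level=1
  process D: level=1
    D->B: in-degree(B)=0, level(B)=2, enqueue
  process B: level=2
All levels: A:1, B:2, C:0, D:1
max level = 2

Answer: 2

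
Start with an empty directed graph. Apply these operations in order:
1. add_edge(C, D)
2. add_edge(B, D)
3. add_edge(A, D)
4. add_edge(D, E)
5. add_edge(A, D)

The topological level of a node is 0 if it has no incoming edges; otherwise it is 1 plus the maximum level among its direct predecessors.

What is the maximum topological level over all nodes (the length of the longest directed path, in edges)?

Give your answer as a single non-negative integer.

Op 1: add_edge(C, D). Edges now: 1
Op 2: add_edge(B, D). Edges now: 2
Op 3: add_edge(A, D). Edges now: 3
Op 4: add_edge(D, E). Edges now: 4
Op 5: add_edge(A, D) (duplicate, no change). Edges now: 4
Compute levels (Kahn BFS):
  sources (in-degree 0): A, B, C
  process A: level=0
    A->D: in-degree(D)=2, level(D)>=1
  process B: level=0
    B->D: in-degree(D)=1, level(D)>=1
  process C: level=0
    C->D: in-degree(D)=0, level(D)=1, enqueue
  process D: level=1
    D->E: in-degree(E)=0, level(E)=2, enqueue
  process E: level=2
All levels: A:0, B:0, C:0, D:1, E:2
max level = 2

Answer: 2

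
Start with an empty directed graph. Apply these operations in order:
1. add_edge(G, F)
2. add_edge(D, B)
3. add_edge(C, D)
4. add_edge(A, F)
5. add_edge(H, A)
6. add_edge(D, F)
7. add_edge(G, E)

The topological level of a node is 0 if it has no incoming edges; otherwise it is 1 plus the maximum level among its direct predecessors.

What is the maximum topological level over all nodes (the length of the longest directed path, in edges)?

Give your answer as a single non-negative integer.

Answer: 2

Derivation:
Op 1: add_edge(G, F). Edges now: 1
Op 2: add_edge(D, B). Edges now: 2
Op 3: add_edge(C, D). Edges now: 3
Op 4: add_edge(A, F). Edges now: 4
Op 5: add_edge(H, A). Edges now: 5
Op 6: add_edge(D, F). Edges now: 6
Op 7: add_edge(G, E). Edges now: 7
Compute levels (Kahn BFS):
  sources (in-degree 0): C, G, H
  process C: level=0
    C->D: in-degree(D)=0, level(D)=1, enqueue
  process G: level=0
    G->E: in-degree(E)=0, level(E)=1, enqueue
    G->F: in-degree(F)=2, level(F)>=1
  process H: level=0
    H->A: in-degree(A)=0, level(A)=1, enqueue
  process D: level=1
    D->B: in-degree(B)=0, level(B)=2, enqueue
    D->F: in-degree(F)=1, level(F)>=2
  process E: level=1
  process A: level=1
    A->F: in-degree(F)=0, level(F)=2, enqueue
  process B: level=2
  process F: level=2
All levels: A:1, B:2, C:0, D:1, E:1, F:2, G:0, H:0
max level = 2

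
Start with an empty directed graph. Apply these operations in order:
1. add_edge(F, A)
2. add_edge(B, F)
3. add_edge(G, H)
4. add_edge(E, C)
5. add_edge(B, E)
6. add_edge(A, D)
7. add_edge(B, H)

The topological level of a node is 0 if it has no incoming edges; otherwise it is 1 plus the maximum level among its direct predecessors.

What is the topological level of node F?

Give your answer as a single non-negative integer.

Answer: 1

Derivation:
Op 1: add_edge(F, A). Edges now: 1
Op 2: add_edge(B, F). Edges now: 2
Op 3: add_edge(G, H). Edges now: 3
Op 4: add_edge(E, C). Edges now: 4
Op 5: add_edge(B, E). Edges now: 5
Op 6: add_edge(A, D). Edges now: 6
Op 7: add_edge(B, H). Edges now: 7
Compute levels (Kahn BFS):
  sources (in-degree 0): B, G
  process B: level=0
    B->E: in-degree(E)=0, level(E)=1, enqueue
    B->F: in-degree(F)=0, level(F)=1, enqueue
    B->H: in-degree(H)=1, level(H)>=1
  process G: level=0
    G->H: in-degree(H)=0, level(H)=1, enqueue
  process E: level=1
    E->C: in-degree(C)=0, level(C)=2, enqueue
  process F: level=1
    F->A: in-degree(A)=0, level(A)=2, enqueue
  process H: level=1
  process C: level=2
  process A: level=2
    A->D: in-degree(D)=0, level(D)=3, enqueue
  process D: level=3
All levels: A:2, B:0, C:2, D:3, E:1, F:1, G:0, H:1
level(F) = 1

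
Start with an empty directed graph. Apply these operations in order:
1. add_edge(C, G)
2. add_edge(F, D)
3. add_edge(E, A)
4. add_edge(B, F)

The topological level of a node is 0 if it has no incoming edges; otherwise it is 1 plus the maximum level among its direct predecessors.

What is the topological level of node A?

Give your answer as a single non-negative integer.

Op 1: add_edge(C, G). Edges now: 1
Op 2: add_edge(F, D). Edges now: 2
Op 3: add_edge(E, A). Edges now: 3
Op 4: add_edge(B, F). Edges now: 4
Compute levels (Kahn BFS):
  sources (in-degree 0): B, C, E
  process B: level=0
    B->F: in-degree(F)=0, level(F)=1, enqueue
  process C: level=0
    C->G: in-degree(G)=0, level(G)=1, enqueue
  process E: level=0
    E->A: in-degree(A)=0, level(A)=1, enqueue
  process F: level=1
    F->D: in-degree(D)=0, level(D)=2, enqueue
  process G: level=1
  process A: level=1
  process D: level=2
All levels: A:1, B:0, C:0, D:2, E:0, F:1, G:1
level(A) = 1

Answer: 1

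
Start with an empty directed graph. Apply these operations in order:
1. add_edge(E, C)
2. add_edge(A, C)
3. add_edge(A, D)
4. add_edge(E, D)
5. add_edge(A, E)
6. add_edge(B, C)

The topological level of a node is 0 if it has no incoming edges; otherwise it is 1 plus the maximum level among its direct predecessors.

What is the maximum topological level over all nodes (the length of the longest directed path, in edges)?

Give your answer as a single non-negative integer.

Answer: 2

Derivation:
Op 1: add_edge(E, C). Edges now: 1
Op 2: add_edge(A, C). Edges now: 2
Op 3: add_edge(A, D). Edges now: 3
Op 4: add_edge(E, D). Edges now: 4
Op 5: add_edge(A, E). Edges now: 5
Op 6: add_edge(B, C). Edges now: 6
Compute levels (Kahn BFS):
  sources (in-degree 0): A, B
  process A: level=0
    A->C: in-degree(C)=2, level(C)>=1
    A->D: in-degree(D)=1, level(D)>=1
    A->E: in-degree(E)=0, level(E)=1, enqueue
  process B: level=0
    B->C: in-degree(C)=1, level(C)>=1
  process E: level=1
    E->C: in-degree(C)=0, level(C)=2, enqueue
    E->D: in-degree(D)=0, level(D)=2, enqueue
  process C: level=2
  process D: level=2
All levels: A:0, B:0, C:2, D:2, E:1
max level = 2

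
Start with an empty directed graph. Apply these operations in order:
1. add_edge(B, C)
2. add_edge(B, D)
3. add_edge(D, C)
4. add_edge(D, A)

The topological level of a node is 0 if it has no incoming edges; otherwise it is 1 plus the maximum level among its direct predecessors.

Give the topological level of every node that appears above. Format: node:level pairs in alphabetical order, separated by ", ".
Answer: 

Op 1: add_edge(B, C). Edges now: 1
Op 2: add_edge(B, D). Edges now: 2
Op 3: add_edge(D, C). Edges now: 3
Op 4: add_edge(D, A). Edges now: 4
Compute levels (Kahn BFS):
  sources (in-degree 0): B
  process B: level=0
    B->C: in-degree(C)=1, level(C)>=1
    B->D: in-degree(D)=0, level(D)=1, enqueue
  process D: level=1
    D->A: in-degree(A)=0, level(A)=2, enqueue
    D->C: in-degree(C)=0, level(C)=2, enqueue
  process A: level=2
  process C: level=2
All levels: A:2, B:0, C:2, D:1

Answer: A:2, B:0, C:2, D:1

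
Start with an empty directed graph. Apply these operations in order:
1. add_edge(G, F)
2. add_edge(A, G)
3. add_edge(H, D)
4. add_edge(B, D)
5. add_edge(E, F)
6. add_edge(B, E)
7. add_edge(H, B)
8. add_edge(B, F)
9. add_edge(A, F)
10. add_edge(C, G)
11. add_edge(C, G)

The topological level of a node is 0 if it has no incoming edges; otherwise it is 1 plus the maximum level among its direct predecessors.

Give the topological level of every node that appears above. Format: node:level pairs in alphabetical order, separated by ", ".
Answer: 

Answer: A:0, B:1, C:0, D:2, E:2, F:3, G:1, H:0

Derivation:
Op 1: add_edge(G, F). Edges now: 1
Op 2: add_edge(A, G). Edges now: 2
Op 3: add_edge(H, D). Edges now: 3
Op 4: add_edge(B, D). Edges now: 4
Op 5: add_edge(E, F). Edges now: 5
Op 6: add_edge(B, E). Edges now: 6
Op 7: add_edge(H, B). Edges now: 7
Op 8: add_edge(B, F). Edges now: 8
Op 9: add_edge(A, F). Edges now: 9
Op 10: add_edge(C, G). Edges now: 10
Op 11: add_edge(C, G) (duplicate, no change). Edges now: 10
Compute levels (Kahn BFS):
  sources (in-degree 0): A, C, H
  process A: level=0
    A->F: in-degree(F)=3, level(F)>=1
    A->G: in-degree(G)=1, level(G)>=1
  process C: level=0
    C->G: in-degree(G)=0, level(G)=1, enqueue
  process H: level=0
    H->B: in-degree(B)=0, level(B)=1, enqueue
    H->D: in-degree(D)=1, level(D)>=1
  process G: level=1
    G->F: in-degree(F)=2, level(F)>=2
  process B: level=1
    B->D: in-degree(D)=0, level(D)=2, enqueue
    B->E: in-degree(E)=0, level(E)=2, enqueue
    B->F: in-degree(F)=1, level(F)>=2
  process D: level=2
  process E: level=2
    E->F: in-degree(F)=0, level(F)=3, enqueue
  process F: level=3
All levels: A:0, B:1, C:0, D:2, E:2, F:3, G:1, H:0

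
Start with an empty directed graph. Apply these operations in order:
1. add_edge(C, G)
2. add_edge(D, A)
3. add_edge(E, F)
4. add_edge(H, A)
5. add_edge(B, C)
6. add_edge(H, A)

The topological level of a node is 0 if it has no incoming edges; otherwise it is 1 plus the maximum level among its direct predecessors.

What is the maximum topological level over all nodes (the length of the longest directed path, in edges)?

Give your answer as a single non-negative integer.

Answer: 2

Derivation:
Op 1: add_edge(C, G). Edges now: 1
Op 2: add_edge(D, A). Edges now: 2
Op 3: add_edge(E, F). Edges now: 3
Op 4: add_edge(H, A). Edges now: 4
Op 5: add_edge(B, C). Edges now: 5
Op 6: add_edge(H, A) (duplicate, no change). Edges now: 5
Compute levels (Kahn BFS):
  sources (in-degree 0): B, D, E, H
  process B: level=0
    B->C: in-degree(C)=0, level(C)=1, enqueue
  process D: level=0
    D->A: in-degree(A)=1, level(A)>=1
  process E: level=0
    E->F: in-degree(F)=0, level(F)=1, enqueue
  process H: level=0
    H->A: in-degree(A)=0, level(A)=1, enqueue
  process C: level=1
    C->G: in-degree(G)=0, level(G)=2, enqueue
  process F: level=1
  process A: level=1
  process G: level=2
All levels: A:1, B:0, C:1, D:0, E:0, F:1, G:2, H:0
max level = 2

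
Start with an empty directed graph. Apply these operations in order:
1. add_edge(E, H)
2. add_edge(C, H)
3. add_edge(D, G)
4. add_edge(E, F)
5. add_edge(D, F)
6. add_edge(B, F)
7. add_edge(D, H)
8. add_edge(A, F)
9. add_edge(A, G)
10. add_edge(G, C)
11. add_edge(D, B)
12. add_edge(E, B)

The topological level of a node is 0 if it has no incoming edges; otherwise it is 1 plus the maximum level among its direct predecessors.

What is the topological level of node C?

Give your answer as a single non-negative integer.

Answer: 2

Derivation:
Op 1: add_edge(E, H). Edges now: 1
Op 2: add_edge(C, H). Edges now: 2
Op 3: add_edge(D, G). Edges now: 3
Op 4: add_edge(E, F). Edges now: 4
Op 5: add_edge(D, F). Edges now: 5
Op 6: add_edge(B, F). Edges now: 6
Op 7: add_edge(D, H). Edges now: 7
Op 8: add_edge(A, F). Edges now: 8
Op 9: add_edge(A, G). Edges now: 9
Op 10: add_edge(G, C). Edges now: 10
Op 11: add_edge(D, B). Edges now: 11
Op 12: add_edge(E, B). Edges now: 12
Compute levels (Kahn BFS):
  sources (in-degree 0): A, D, E
  process A: level=0
    A->F: in-degree(F)=3, level(F)>=1
    A->G: in-degree(G)=1, level(G)>=1
  process D: level=0
    D->B: in-degree(B)=1, level(B)>=1
    D->F: in-degree(F)=2, level(F)>=1
    D->G: in-degree(G)=0, level(G)=1, enqueue
    D->H: in-degree(H)=2, level(H)>=1
  process E: level=0
    E->B: in-degree(B)=0, level(B)=1, enqueue
    E->F: in-degree(F)=1, level(F)>=1
    E->H: in-degree(H)=1, level(H)>=1
  process G: level=1
    G->C: in-degree(C)=0, level(C)=2, enqueue
  process B: level=1
    B->F: in-degree(F)=0, level(F)=2, enqueue
  process C: level=2
    C->H: in-degree(H)=0, level(H)=3, enqueue
  process F: level=2
  process H: level=3
All levels: A:0, B:1, C:2, D:0, E:0, F:2, G:1, H:3
level(C) = 2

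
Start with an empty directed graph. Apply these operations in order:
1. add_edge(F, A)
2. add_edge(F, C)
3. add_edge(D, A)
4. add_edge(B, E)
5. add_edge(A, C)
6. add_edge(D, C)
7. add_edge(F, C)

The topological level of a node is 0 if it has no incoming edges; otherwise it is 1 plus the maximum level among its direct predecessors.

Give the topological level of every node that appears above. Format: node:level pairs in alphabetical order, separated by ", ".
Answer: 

Op 1: add_edge(F, A). Edges now: 1
Op 2: add_edge(F, C). Edges now: 2
Op 3: add_edge(D, A). Edges now: 3
Op 4: add_edge(B, E). Edges now: 4
Op 5: add_edge(A, C). Edges now: 5
Op 6: add_edge(D, C). Edges now: 6
Op 7: add_edge(F, C) (duplicate, no change). Edges now: 6
Compute levels (Kahn BFS):
  sources (in-degree 0): B, D, F
  process B: level=0
    B->E: in-degree(E)=0, level(E)=1, enqueue
  process D: level=0
    D->A: in-degree(A)=1, level(A)>=1
    D->C: in-degree(C)=2, level(C)>=1
  process F: level=0
    F->A: in-degree(A)=0, level(A)=1, enqueue
    F->C: in-degree(C)=1, level(C)>=1
  process E: level=1
  process A: level=1
    A->C: in-degree(C)=0, level(C)=2, enqueue
  process C: level=2
All levels: A:1, B:0, C:2, D:0, E:1, F:0

Answer: A:1, B:0, C:2, D:0, E:1, F:0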